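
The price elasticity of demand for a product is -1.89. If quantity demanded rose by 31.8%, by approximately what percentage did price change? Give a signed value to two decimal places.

%ΔQ ≈ E × %ΔP ⇒ %ΔP = %ΔQ / E = (31.8%)/(-1.89) ≈ -16.83%.

-16.83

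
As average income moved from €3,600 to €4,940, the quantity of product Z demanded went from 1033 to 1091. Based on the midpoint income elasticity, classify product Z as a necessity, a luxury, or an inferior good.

necessity

%ΔQ = (1091 − 1033)/[(1033+1091)/2] = 58/1062 ≈ 0.0546.
%ΔI = (4,940 − 3,600)/[(3,600+4,940)/2] = 1340/4270 ≈ 0.3138.
E_I = %ΔQ/%ΔI ≈ 0.174.
E_I ∈ (0,1): normal good (necessity).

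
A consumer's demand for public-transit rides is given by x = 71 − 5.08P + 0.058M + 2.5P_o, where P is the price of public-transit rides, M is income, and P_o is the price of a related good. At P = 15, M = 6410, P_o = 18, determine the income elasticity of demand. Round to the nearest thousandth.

At the given point, x = 71 − 5.08(15) + 0.058(6410) + 2.5(18) = 71 − 76.2 + 371.78 + 45 = 411.58.
∂x/∂M = +0.058, so E_I = 0.058·(6410/411.58) ≈ 0.903.
E_I ∈ (0,1): normal good (necessity).

0.903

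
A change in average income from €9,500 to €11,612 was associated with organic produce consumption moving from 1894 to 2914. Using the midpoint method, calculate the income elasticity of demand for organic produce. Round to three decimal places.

2.121

%ΔQ = (2914 − 1894)/[(1894+2914)/2] = 1020/2404 ≈ 0.4243.
%ΔI = (11,612 − 9,500)/[(9,500+11,612)/2] = 2112/10556 ≈ 0.2001.
E_I = %ΔQ/%ΔI ≈ 2.121.
E_I > 1: normal good (luxury).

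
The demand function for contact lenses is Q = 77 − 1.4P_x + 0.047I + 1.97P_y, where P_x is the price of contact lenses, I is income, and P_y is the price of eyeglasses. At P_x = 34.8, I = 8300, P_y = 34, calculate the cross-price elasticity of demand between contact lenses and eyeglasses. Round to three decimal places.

Evaluating quantity at (P_x, I, P_y) gives Q = 77 − 1.4(34.8) + 0.047(8300) + 1.97(34) = 77 − 48.72 + 390.1 + 66.98 = 485.36.
∂Q/∂P_y = +1.97, so E_xy = 1.97·(34/485.36) ≈ 0.138.
E_xy > 0: the goods are substitutes.

0.138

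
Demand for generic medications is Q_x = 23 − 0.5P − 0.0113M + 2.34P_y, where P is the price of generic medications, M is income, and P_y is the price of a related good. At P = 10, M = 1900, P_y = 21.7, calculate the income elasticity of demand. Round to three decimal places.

At the given point, Q_x = 23 − 0.5(10) − 0.0113(1900) + 2.34(21.7) = 23 − 5 − 21.47 + 50.778 = 47.308.
∂Q_x/∂M = −0.0113, so E_I = -0.0113·(1900/47.308) ≈ -0.454.
E_I < 0: inferior good.

-0.454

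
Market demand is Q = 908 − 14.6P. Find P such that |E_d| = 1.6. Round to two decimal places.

38.27

Set −bP/(a − bP) = −1.6 ⇒ bP = 1.6(a − bP) ⇒ bP(1+1.6) = 1.6·a.
P = 1.6·908/(14.6·2.6) ≈ 38.27.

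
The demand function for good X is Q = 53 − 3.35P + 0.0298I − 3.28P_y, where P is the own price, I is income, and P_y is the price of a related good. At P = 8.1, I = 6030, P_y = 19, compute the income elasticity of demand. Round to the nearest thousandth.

Q = 53 − 3.35(8.1) + 0.0298(6030) − 3.28(19) = 53 − 27.135 + 179.694 − 62.32 = 143.239.
∂Q/∂I = +0.0298, so E_I = 0.0298·(6030/143.239) ≈ 1.255.
E_I > 1: normal good (luxury).

1.255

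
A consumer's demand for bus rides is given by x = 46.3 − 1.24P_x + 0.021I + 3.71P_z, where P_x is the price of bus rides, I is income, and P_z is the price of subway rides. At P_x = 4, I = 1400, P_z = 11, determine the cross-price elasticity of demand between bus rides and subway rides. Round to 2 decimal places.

Evaluating quantity at (P_x, I, P_z) gives x = 46.3 − 1.24(4) + 0.021(1400) + 3.71(11) = 46.3 − 4.96 + 29.4 + 40.81 = 111.55.
∂x/∂P_z = +3.71, so E_xy = 3.71·(11/111.55) ≈ 0.37.
E_xy > 0: the goods are substitutes.

0.37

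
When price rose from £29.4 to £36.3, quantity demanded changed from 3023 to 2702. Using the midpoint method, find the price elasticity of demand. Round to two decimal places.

%Δq = (2702 − 3023)/[(3023 + 2702)/2] = -321/2862.5 ≈ -0.1121.
%ΔP = (36.3 − 29.4)/[(29.4 + 36.3)/2] = 6.9/32.85 ≈ 0.2100.
Arc elasticity E = %Δq/%ΔP ≈ -0.1121/0.2100 ≈ -0.53.
|E| < 1: demand is inelastic over this range.

-0.53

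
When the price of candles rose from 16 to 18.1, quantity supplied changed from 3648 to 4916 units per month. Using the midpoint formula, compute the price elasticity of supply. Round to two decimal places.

2.40

%Δq = (4916 − 3648)/[(3648 + 4916)/2] = 1268/4282 ≈ 0.2961.
%Δp = (18.1 − 16)/[(16 + 18.1)/2] = 2.1/17.05 ≈ 0.1232.
Arc elasticity E = %Δq/%Δp ≈ 0.2961/0.1232 ≈ 2.40.
|E| > 1: supply is elastic over this range.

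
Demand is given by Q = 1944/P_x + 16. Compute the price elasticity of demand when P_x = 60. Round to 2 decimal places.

At P_x = 60, Q = 48.4.
dQ/dP_x = −1944/P_x² = −0.54.
Point elasticity E = (dQ/dP_x)·(P_x/Q) = -0.54 × 60/48.4 ≈ -0.67.
|E| < 1, so demand is inelastic at this price.

-0.67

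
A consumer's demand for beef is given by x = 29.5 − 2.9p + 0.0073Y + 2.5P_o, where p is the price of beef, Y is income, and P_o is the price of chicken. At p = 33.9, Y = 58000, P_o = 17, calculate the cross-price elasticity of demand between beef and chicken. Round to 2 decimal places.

Evaluating quantity at (p, Y, P_o) gives x = 29.5 − 2.9(33.9) + 0.0073(58000) + 2.5(17) = 29.5 − 98.31 + 423.4 + 42.5 = 397.09.
∂x/∂P_o = +2.5, so E_xy = 2.5·(17/397.09) ≈ 0.11.
E_xy > 0: the goods are substitutes.

0.11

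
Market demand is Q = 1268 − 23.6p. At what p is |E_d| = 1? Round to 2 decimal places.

26.86

For linear demand Q = a − bp, E = −bp/(a − bp). |E| = 1 ⇒ bp = a − bp ⇒ p = a/(2b).
p = 1268/(2·23.6) ≈ 26.86.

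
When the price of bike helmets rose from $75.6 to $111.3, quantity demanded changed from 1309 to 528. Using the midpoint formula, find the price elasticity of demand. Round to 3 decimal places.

%Δq = (528 − 1309)/[(1309 + 528)/2] = -781/918.5 ≈ -0.8503.
%Δp = (111.3 − 75.6)/[(75.6 + 111.3)/2] = 35.7/93.45 ≈ 0.3820.
Arc elasticity E = %Δq/%Δp ≈ -0.8503/0.3820 ≈ -2.226.
|E| > 1: demand is elastic over this range.

-2.226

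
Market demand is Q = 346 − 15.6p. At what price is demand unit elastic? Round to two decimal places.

For linear demand Q = a − bp, E = −bp/(a − bp). |E| = 1 ⇒ bp = a − bp ⇒ p = a/(2b).
p = 346/(2·15.6) ≈ 11.09.

11.09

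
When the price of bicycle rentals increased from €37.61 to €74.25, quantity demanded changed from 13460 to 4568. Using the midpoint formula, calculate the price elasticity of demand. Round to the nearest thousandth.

-1.506

%Δq = (4568 − 13460)/[(13460 + 4568)/2] = -8892/9014 ≈ -0.9865.
%ΔP = (74.25 − 37.61)/[(37.61 + 74.25)/2] = 36.64/55.93 ≈ 0.6551.
Arc elasticity E = %Δq/%ΔP ≈ -0.9865/0.6551 ≈ -1.506.
|E| > 1: demand is elastic over this range.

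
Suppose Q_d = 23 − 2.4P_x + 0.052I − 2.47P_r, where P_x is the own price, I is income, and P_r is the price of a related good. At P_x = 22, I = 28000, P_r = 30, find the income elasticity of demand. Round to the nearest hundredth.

1.08

First evaluate Q_d: 23 − 2.4(22) + 0.052(28000) − 2.47(30) = 23 − 52.8 + 1456 − 74.1 = 1352.1.
∂Q_d/∂I = +0.052, so E_I = 0.052·(28000/1352.1) ≈ 1.08.
E_I > 1: normal good (luxury).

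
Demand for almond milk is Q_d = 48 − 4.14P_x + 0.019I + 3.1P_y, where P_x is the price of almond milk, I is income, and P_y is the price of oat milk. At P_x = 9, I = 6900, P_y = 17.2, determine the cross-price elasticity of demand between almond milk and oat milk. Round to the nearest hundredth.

0.27

First evaluate Q_d: 48 − 4.14(9) + 0.019(6900) + 3.1(17.2) = 48 − 37.26 + 131.1 + 53.32 = 195.16.
∂Q_d/∂P_y = +3.1, so E_xy = 3.1·(17.2/195.16) ≈ 0.27.
E_xy > 0: the goods are substitutes.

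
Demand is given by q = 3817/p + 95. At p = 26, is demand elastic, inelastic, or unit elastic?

At p = 26, q = 241.8077.
dq/dp = −3817/p² = −5.6464.
Point elasticity E = (dq/dp)·(p/q) = -5.6464 × 26/241.8077 ≈ -0.607.
|E| ≈ 0.607 < 1, so demand is inelastic.

inelastic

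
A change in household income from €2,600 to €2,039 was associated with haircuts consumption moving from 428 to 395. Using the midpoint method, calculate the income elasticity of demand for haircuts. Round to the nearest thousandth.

0.332

%ΔQ = (395 − 428)/[(428+395)/2] = -33/411.5 ≈ -0.0802.
%ΔY = (2,039 − 2,600)/[(2,600+2,039)/2] = -561/2319.5 ≈ -0.2419.
E_I = %ΔQ/%ΔY ≈ 0.332.
E_I ∈ (0,1): normal good (necessity).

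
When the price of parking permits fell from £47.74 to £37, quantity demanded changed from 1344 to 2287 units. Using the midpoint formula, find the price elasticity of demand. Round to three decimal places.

%Δq = (2287 − 1344)/[(1344 + 2287)/2] = 943/1815.5 ≈ 0.5194.
%ΔP = (37 − 47.74)/[(47.74 + 37)/2] = -10.74/42.37 ≈ -0.2535.
Arc elasticity E = %Δq/%ΔP ≈ 0.5194/-0.2535 ≈ -2.049.
|E| > 1: demand is elastic over this range.

-2.049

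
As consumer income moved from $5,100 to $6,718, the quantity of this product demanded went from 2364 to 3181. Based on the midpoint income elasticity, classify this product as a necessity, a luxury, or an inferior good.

%ΔQ = (3181 − 2364)/[(2364+3181)/2] = 817/2772.5 ≈ 0.2947.
%ΔM = (6,718 − 5,100)/[(5,100+6,718)/2] = 1618/5909 ≈ 0.2738.
E_I = %ΔQ/%ΔM ≈ 1.076.
E_I > 1: normal good (luxury).

luxury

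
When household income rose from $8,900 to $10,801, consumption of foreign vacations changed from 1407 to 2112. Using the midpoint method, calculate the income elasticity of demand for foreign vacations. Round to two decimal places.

%ΔQ = (2112 − 1407)/[(1407+2112)/2] = 705/1759.5 ≈ 0.4007.
%ΔI = (10,801 − 8,900)/[(8,900+10,801)/2] = 1901/9850.5 ≈ 0.1930.
E_I = %ΔQ/%ΔI ≈ 2.08.
E_I > 1: normal good (luxury).

2.08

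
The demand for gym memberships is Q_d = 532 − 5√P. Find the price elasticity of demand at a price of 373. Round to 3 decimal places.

At P = 373, Q_d = 435.434.
dQ_d/dP = −5/(2√P) = −5/(2·19.3132).
Point elasticity E = (dQ_d/dP)·(P/Q_d) = -0.1294 × 373/435.434 ≈ -0.111.
|E| < 1, so demand is inelastic at this price.

-0.111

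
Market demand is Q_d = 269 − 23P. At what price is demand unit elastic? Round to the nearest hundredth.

For linear demand Q_d = a − bP, E = −bP/(a − bP). |E| = 1 ⇒ bP = a − bP ⇒ P = a/(2b).
P = 269/(2·23) ≈ 5.85.

5.85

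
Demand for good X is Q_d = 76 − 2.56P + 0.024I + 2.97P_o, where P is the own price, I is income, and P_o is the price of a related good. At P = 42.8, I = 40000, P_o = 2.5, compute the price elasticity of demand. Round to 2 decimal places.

-0.12

Substituting, Q_d = 76 − 2.56(42.8) + 0.024(40000) + 2.97(2.5) = 76 − 109.568 + 960 + 7.425 = 933.857.
∂Q_d/∂P = −2.56, so E_p = (−2.56)·(42.8/933.857) ≈ -0.12.
|E_p| < 1: demand is inelastic.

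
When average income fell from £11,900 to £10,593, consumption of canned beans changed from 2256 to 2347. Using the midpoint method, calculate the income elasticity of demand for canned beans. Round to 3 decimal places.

%ΔQ = (2347 − 2256)/[(2256+2347)/2] = 91/2301.5 ≈ 0.0395.
%ΔY = (10,593 − 11,900)/[(11,900+10,593)/2] = -1307/11246.5 ≈ -0.1162.
E_I = %ΔQ/%ΔY ≈ -0.340.
E_I < 0: inferior good.

-0.340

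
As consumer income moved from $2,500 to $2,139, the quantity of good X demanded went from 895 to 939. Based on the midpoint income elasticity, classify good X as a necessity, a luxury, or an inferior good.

inferior

%ΔQ = (939 − 895)/[(895+939)/2] = 44/917 ≈ 0.0480.
%ΔY = (2,139 − 2,500)/[(2,500+2,139)/2] = -361/2319.5 ≈ -0.1556.
E_I = %ΔQ/%ΔY ≈ -0.308.
E_I < 0: inferior good.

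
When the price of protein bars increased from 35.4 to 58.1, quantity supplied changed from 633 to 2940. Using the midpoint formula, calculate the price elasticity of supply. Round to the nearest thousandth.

2.660

%ΔQ = (2940 − 633)/[(633 + 2940)/2] = 2307/1786.5 ≈ 1.2914.
%Δp = (58.1 − 35.4)/[(35.4 + 58.1)/2] = 22.7/46.75 ≈ 0.4856.
Arc elasticity E = %ΔQ/%Δp ≈ 1.2914/0.4856 ≈ 2.660.
|E| > 1: supply is elastic over this range.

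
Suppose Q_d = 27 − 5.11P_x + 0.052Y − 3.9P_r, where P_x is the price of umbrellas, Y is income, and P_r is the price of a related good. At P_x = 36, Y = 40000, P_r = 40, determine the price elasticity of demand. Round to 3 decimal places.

-0.104

Q_d = 27 − 5.11(36) + 0.052(40000) − 3.9(40) = 27 − 183.96 + 2080 − 156 = 1767.04.
∂Q_d/∂P_x = −5.11, so E_p = (−5.11)·(36/1767.04) ≈ -0.104.
|E_p| < 1: demand is inelastic.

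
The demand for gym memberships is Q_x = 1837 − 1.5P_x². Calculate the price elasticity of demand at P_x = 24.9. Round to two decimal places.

At P_x = 24.9, Q_x = 906.985.
dQ_x/dP_x = −2·1.5·P_x = −74.7.
Point elasticity E = (dQ_x/dP_x)·(P_x/Q_x) = -74.7 × 24.9/906.985 ≈ -2.05.
|E| > 1, so demand is elastic at this price.

-2.05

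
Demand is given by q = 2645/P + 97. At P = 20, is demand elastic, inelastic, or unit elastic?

At P = 20, q = 229.25.
dq/dP = −2645/P² = −6.6125.
Point elasticity E = (dq/dP)·(P/q) = -6.6125 × 20/229.25 ≈ -0.577.
|E| ≈ 0.577 < 1, so demand is inelastic.

inelastic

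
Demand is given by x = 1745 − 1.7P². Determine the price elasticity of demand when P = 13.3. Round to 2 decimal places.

-0.42

At P = 13.3, x = 1444.287.
dx/dP = −2·1.7·P = −45.22.
Point elasticity E = (dx/dP)·(P/x) = -45.22 × 13.3/1444.287 ≈ -0.42.
|E| < 1, so demand is inelastic at this price.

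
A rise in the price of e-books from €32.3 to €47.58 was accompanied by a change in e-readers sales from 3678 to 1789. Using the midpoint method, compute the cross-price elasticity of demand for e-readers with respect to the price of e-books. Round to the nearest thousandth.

-1.806

%ΔQ_x = (1789 − 3678)/[(3678+1789)/2] = -1889/2733.5 ≈ -0.6911.
%ΔP_y = (47.58 − 32.3)/[(32.3+47.58)/2] ≈ 0.3826.
E_xy = -0.6911/0.3826 ≈ -1.806.
E_xy < 0, so e-readers and e-books are complements.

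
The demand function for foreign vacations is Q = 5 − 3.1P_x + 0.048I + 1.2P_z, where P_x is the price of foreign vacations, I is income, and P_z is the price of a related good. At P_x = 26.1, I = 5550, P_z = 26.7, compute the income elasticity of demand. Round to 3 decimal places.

1.197

Evaluating quantity at (P_x, I, P_z) gives Q = 5 − 3.1(26.1) + 0.048(5550) + 1.2(26.7) = 5 − 80.91 + 266.4 + 32.04 = 222.53.
∂Q/∂I = +0.048, so E_I = 0.048·(5550/222.53) ≈ 1.197.
E_I > 1: normal good (luxury).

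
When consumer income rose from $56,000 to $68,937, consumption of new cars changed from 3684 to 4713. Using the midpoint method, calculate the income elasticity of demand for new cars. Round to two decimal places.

1.18

%ΔQ = (4713 − 3684)/[(3684+4713)/2] = 1029/4198.5 ≈ 0.2451.
%ΔI = (68,937 − 56,000)/[(56,000+68,937)/2] = 12937/62468.5 ≈ 0.2071.
E_I = %ΔQ/%ΔI ≈ 1.18.
E_I > 1: normal good (luxury).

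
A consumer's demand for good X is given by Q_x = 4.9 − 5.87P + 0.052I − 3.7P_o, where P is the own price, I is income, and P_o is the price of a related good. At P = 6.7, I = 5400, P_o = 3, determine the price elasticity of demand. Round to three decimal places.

-0.167

Evaluating quantity at (P, I, P_o) gives Q_x = 4.9 − 5.87(6.7) + 0.052(5400) − 3.7(3) = 4.9 − 39.329 + 280.8 − 11.1 = 235.271.
∂Q_x/∂P = −5.87, so E_p = (−5.87)·(6.7/235.271) ≈ -0.167.
|E_p| < 1: demand is inelastic.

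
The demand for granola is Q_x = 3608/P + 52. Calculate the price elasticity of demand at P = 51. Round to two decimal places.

At P = 51, Q_x = 122.7451.
dQ_x/dP = −3608/P² = −1.3872.
Point elasticity E = (dQ_x/dP)·(P/Q_x) = -1.3872 × 51/122.7451 ≈ -0.58.
|E| < 1, so demand is inelastic at this price.

-0.58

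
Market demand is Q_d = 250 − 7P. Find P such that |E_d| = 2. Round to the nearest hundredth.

Set −bP/(a − bP) = −2 ⇒ bP = 2(a − bP) ⇒ bP(1+2) = 2·a.
P = 2·250/(7·3) ≈ 23.81.

23.81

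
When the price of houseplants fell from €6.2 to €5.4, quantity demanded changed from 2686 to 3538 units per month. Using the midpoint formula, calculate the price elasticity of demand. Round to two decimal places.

%Δq = (3538 − 2686)/[(2686 + 3538)/2] = 852/3112 ≈ 0.2738.
%Δp = (5.4 − 6.2)/[(6.2 + 5.4)/2] = -0.8/5.8 ≈ -0.1379.
Arc elasticity E = %Δq/%Δp ≈ 0.2738/-0.1379 ≈ -1.98.
|E| > 1: demand is elastic over this range.

-1.98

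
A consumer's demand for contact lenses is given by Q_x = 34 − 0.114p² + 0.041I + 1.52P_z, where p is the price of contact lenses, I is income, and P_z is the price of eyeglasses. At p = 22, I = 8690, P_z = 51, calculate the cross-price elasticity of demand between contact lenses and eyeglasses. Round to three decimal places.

At the given point, Q_x = 34 − 0.114(22)² + 0.041(8690) + 1.52(51) = 34 − 55.176 + 356.29 + 77.52 = 412.634.
∂Q_x/∂P_z = +1.52, so E_xy = 1.52·(51/412.634) ≈ 0.188.
E_xy > 0: the goods are substitutes.

0.188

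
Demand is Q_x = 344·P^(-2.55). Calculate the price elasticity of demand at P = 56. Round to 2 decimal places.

-2.55

For a Cobb–Douglas (constant-elasticity) form Q_x = A·P^α·…, the elasticity with respect to P equals the exponent α at every point.
Here the exponent on P is -2.55, so the price elasticity of demand is -2.55.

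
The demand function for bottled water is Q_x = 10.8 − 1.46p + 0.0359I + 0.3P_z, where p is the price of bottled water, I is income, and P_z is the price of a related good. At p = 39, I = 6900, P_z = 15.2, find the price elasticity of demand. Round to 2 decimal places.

-0.28

First evaluate Q_x: 10.8 − 1.46(39) + 0.0359(6900) + 0.3(15.2) = 10.8 − 56.94 + 247.71 + 4.56 = 206.13.
∂Q_x/∂p = −1.46, so E_p = (−1.46)·(39/206.13) ≈ -0.28.
|E_p| < 1: demand is inelastic.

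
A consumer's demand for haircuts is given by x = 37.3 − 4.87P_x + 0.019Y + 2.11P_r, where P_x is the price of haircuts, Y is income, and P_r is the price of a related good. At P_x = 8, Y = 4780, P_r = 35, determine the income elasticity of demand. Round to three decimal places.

0.557

x = 37.3 − 4.87(8) + 0.019(4780) + 2.11(35) = 37.3 − 38.96 + 90.82 + 73.85 = 163.01.
∂x/∂Y = +0.019, so E_I = 0.019·(4780/163.01) ≈ 0.557.
E_I ∈ (0,1): normal good (necessity).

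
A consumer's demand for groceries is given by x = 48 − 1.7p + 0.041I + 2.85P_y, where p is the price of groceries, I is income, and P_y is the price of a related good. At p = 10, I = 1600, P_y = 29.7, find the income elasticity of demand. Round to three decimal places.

x = 48 − 1.7(10) + 0.041(1600) + 2.85(29.7) = 48 − 17 + 65.6 + 84.645 = 181.245.
∂x/∂I = +0.041, so E_I = 0.041·(1600/181.245) ≈ 0.362.
E_I ∈ (0,1): normal good (necessity).

0.362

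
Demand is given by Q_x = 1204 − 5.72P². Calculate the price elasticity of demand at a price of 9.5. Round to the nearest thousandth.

-1.501

At P = 9.5, Q_x = 687.77.
dQ_x/dP = −2·5.72·P = −108.68.
Point elasticity E = (dQ_x/dP)·(P/Q_x) = -108.68 × 9.5/687.77 ≈ -1.501.
|E| > 1, so demand is elastic at this price.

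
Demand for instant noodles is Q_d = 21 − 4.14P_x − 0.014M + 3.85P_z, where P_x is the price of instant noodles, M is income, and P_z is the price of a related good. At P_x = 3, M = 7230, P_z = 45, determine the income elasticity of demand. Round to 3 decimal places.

Q_d = 21 − 4.14(3) − 0.014(7230) + 3.85(45) = 21 − 12.42 − 101.22 + 173.25 = 80.61.
∂Q_d/∂M = −0.014, so E_I = -0.014·(7230/80.61) ≈ -1.256.
E_I < 0: inferior good.

-1.256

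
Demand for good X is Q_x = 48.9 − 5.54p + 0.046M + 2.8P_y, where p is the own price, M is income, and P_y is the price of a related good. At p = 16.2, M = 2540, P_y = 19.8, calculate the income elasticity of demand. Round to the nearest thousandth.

Q_x = 48.9 − 5.54(16.2) + 0.046(2540) + 2.8(19.8) = 48.9 − 89.748 + 116.84 + 55.44 = 131.432.
∂Q_x/∂M = +0.046, so E_I = 0.046·(2540/131.432) ≈ 0.889.
E_I ∈ (0,1): normal good (necessity).

0.889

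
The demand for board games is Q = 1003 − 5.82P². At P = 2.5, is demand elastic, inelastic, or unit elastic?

At P = 2.5, Q = 966.625.
dQ/dP = −2·5.82·P = −29.1.
Point elasticity E = (dQ/dP)·(P/Q) = -29.1 × 2.5/966.625 ≈ -0.075.
|E| ≈ 0.075 < 1, so demand is inelastic.

inelastic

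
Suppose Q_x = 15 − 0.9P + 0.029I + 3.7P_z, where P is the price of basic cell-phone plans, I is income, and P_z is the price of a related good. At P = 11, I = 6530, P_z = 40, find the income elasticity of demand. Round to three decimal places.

0.553

At the given point, Q_x = 15 − 0.9(11) + 0.029(6530) + 3.7(40) = 15 − 9.9 + 189.37 + 148 = 342.47.
∂Q_x/∂I = +0.029, so E_I = 0.029·(6530/342.47) ≈ 0.553.
E_I ∈ (0,1): normal good (necessity).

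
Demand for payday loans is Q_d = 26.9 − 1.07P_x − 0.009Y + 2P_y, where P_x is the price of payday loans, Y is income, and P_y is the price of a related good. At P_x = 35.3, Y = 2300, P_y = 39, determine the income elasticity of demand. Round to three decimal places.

First evaluate Q_d: 26.9 − 1.07(35.3) − 0.009(2300) + 2(39) = 26.9 − 37.771 − 20.7 + 78 = 46.429.
∂Q_d/∂Y = −0.009, so E_I = -0.009·(2300/46.429) ≈ -0.446.
E_I < 0: inferior good.

-0.446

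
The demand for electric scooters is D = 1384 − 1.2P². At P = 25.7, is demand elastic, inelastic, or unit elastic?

At P = 25.7, D = 591.412.
dD/dP = −2·1.2·P = −61.68.
Point elasticity E = (dD/dP)·(P/D) = -61.68 × 25.7/591.412 ≈ -2.680.
|E| ≈ 2.680 > 1, so demand is elastic.

elastic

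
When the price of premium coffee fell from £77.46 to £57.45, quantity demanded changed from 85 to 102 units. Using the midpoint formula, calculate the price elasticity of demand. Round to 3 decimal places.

-0.613

%ΔQ = (102 − 85)/[(85 + 102)/2] = 17/93.5 ≈ 0.1818.
%ΔP = (57.45 − 77.46)/[(77.46 + 57.45)/2] = -20.01/67.455 ≈ -0.2966.
Arc elasticity E = %ΔQ/%ΔP ≈ 0.1818/-0.2966 ≈ -0.613.
|E| < 1: demand is inelastic over this range.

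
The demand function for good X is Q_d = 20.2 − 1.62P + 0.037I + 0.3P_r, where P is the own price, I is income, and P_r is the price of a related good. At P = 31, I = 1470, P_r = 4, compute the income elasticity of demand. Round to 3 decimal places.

2.127

First evaluate Q_d: 20.2 − 1.62(31) + 0.037(1470) + 0.3(4) = 20.2 − 50.22 + 54.39 + 1.2 = 25.57.
∂Q_d/∂I = +0.037, so E_I = 0.037·(1470/25.57) ≈ 2.127.
E_I > 1: normal good (luxury).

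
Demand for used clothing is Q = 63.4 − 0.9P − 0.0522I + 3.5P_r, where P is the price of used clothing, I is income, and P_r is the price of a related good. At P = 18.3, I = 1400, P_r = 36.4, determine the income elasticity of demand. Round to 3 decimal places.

Q = 63.4 − 0.9(18.3) − 0.0522(1400) + 3.5(36.4) = 63.4 − 16.47 − 73.08 + 127.4 = 101.25.
∂Q/∂I = −0.0522, so E_I = -0.0522·(1400/101.25) ≈ -0.722.
E_I < 0: inferior good.

-0.722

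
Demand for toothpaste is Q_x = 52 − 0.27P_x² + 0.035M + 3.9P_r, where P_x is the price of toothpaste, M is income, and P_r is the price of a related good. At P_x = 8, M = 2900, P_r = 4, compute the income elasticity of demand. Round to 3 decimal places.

Substituting, Q_x = 52 − 0.27(8)² + 0.035(2900) + 3.9(4) = 52 − 17.28 + 101.5 + 15.6 = 151.82.
∂Q_x/∂M = +0.035, so E_I = 0.035·(2900/151.82) ≈ 0.669.
E_I ∈ (0,1): normal good (necessity).

0.669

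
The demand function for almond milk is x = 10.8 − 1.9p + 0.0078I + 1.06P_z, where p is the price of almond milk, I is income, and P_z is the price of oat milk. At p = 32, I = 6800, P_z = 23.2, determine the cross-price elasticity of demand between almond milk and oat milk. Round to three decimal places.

0.890

At the given point, x = 10.8 − 1.9(32) + 0.0078(6800) + 1.06(23.2) = 10.8 − 60.8 + 53.04 + 24.592 = 27.632.
∂x/∂P_z = +1.06, so E_xy = 1.06·(23.2/27.632) ≈ 0.890.
E_xy > 0: the goods are substitutes.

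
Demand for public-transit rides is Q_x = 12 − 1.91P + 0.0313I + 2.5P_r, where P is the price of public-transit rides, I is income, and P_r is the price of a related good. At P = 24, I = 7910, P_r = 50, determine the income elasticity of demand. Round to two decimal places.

Substituting, Q_x = 12 − 1.91(24) + 0.0313(7910) + 2.5(50) = 12 − 45.84 + 247.583 + 125 = 338.743.
∂Q_x/∂I = +0.0313, so E_I = 0.0313·(7910/338.743) ≈ 0.73.
E_I ∈ (0,1): normal good (necessity).

0.73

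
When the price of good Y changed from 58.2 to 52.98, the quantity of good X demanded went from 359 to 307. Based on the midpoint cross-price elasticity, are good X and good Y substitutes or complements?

substitutes

%ΔQ_x = (307 − 359)/[(359+307)/2] = -52/333 ≈ -0.1562.
%ΔP_y = (52.98 − 58.2)/[(58.2+52.98)/2] ≈ -0.0939.
E_xy = -0.1562/-0.0939 ≈ 1.663.
E_xy > 0, so the goods are substitutes.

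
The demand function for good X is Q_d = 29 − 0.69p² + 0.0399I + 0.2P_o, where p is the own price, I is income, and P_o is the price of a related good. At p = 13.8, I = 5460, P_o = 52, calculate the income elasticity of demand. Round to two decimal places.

Substituting, Q_d = 29 − 0.69(13.8)² + 0.0399(5460) + 0.2(52) = 29 − 131.4036 + 217.854 + 10.4 = 125.8504.
∂Q_d/∂I = +0.0399, so E_I = 0.0399·(5460/125.8504) ≈ 1.73.
E_I > 1: normal good (luxury).

1.73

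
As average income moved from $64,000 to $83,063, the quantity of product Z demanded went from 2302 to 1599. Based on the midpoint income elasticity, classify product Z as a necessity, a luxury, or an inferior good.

%ΔQ = (1599 − 2302)/[(2302+1599)/2] = -703/1950.5 ≈ -0.3604.
%ΔI = (83,063 − 64,000)/[(64,000+83,063)/2] = 19063/73531.5 ≈ 0.2592.
E_I = %ΔQ/%ΔI ≈ -1.390.
E_I < 0: inferior good.

inferior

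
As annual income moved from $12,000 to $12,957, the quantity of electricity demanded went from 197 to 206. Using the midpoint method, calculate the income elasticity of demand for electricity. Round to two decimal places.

%ΔQ = (206 − 197)/[(197+206)/2] = 9/201.5 ≈ 0.0447.
%ΔI = (12,957 − 12,000)/[(12,000+12,957)/2] = 957/12478.5 ≈ 0.0767.
E_I = %ΔQ/%ΔI ≈ 0.58.
E_I ∈ (0,1): normal good (necessity).

0.58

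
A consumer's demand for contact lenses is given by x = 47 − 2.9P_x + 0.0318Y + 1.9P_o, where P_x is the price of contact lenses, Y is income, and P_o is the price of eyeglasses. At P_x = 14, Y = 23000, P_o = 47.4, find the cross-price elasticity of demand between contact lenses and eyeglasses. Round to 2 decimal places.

Substituting, x = 47 − 2.9(14) + 0.0318(23000) + 1.9(47.4) = 47 − 40.6 + 731.4 + 90.06 = 827.86.
∂x/∂P_o = +1.9, so E_xy = 1.9·(47.4/827.86) ≈ 0.11.
E_xy > 0: the goods are substitutes.

0.11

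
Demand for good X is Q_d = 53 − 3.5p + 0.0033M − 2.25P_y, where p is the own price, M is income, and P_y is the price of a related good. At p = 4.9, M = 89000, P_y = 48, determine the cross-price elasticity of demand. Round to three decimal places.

-0.487

Evaluating quantity at (p, M, P_y) gives Q_d = 53 − 3.5(4.9) + 0.0033(89000) − 2.25(48) = 53 − 17.15 + 293.7 − 108 = 221.55.
∂Q_d/∂P_y = −2.25, so E_xy = -2.25·(48/221.55) ≈ -0.487.
E_xy < 0: the goods are complements.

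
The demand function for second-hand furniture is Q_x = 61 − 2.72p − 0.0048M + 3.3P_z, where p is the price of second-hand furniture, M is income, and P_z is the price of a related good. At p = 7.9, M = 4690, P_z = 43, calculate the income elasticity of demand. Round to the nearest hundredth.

First evaluate Q_x: 61 − 2.72(7.9) − 0.0048(4690) + 3.3(43) = 61 − 21.488 − 22.512 + 141.9 = 158.9.
∂Q_x/∂M = −0.0048, so E_I = -0.0048·(4690/158.9) ≈ -0.14.
E_I < 0: inferior good.

-0.14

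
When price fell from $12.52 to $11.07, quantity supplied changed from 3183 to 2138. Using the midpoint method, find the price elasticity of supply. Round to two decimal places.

3.20

%Δq = (2138 − 3183)/[(3183 + 2138)/2] = -1045/2660.5 ≈ -0.3928.
%ΔP = (11.07 − 12.52)/[(12.52 + 11.07)/2] = -1.45/11.795 ≈ -0.1229.
Arc elasticity E = %Δq/%ΔP ≈ -0.3928/-0.1229 ≈ 3.20.
|E| > 1: supply is elastic over this range.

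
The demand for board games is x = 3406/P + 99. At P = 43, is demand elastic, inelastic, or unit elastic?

At P = 43, x = 178.2093.
dx/dP = −3406/P² = −1.8421.
Point elasticity E = (dx/dP)·(P/x) = -1.8421 × 43/178.2093 ≈ -0.444.
|E| ≈ 0.444 < 1, so demand is inelastic.

inelastic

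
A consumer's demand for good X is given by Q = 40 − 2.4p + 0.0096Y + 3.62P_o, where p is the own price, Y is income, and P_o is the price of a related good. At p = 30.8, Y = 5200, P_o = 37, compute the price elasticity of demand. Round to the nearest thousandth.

-0.493

At the given point, Q = 40 − 2.4(30.8) + 0.0096(5200) + 3.62(37) = 40 − 73.92 + 49.92 + 133.94 = 149.94.
∂Q/∂p = −2.4, so E_p = (−2.4)·(30.8/149.94) ≈ -0.493.
|E_p| < 1: demand is inelastic.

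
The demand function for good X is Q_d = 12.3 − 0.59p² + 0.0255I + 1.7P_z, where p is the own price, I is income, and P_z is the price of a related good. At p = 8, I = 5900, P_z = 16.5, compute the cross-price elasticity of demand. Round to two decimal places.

Evaluating quantity at (p, I, P_z) gives Q_d = 12.3 − 0.59(8)² + 0.0255(5900) + 1.7(16.5) = 12.3 − 37.76 + 150.45 + 28.05 = 153.04.
∂Q_d/∂P_z = +1.7, so E_xy = 1.7·(16.5/153.04) ≈ 0.18.
E_xy > 0: the goods are substitutes.

0.18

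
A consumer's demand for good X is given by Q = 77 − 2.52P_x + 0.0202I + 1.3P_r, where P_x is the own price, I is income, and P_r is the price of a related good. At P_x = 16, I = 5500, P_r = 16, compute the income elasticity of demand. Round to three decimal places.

0.659

Substituting, Q = 77 − 2.52(16) + 0.0202(5500) + 1.3(16) = 77 − 40.32 + 111.1 + 20.8 = 168.58.
∂Q/∂I = +0.0202, so E_I = 0.0202·(5500/168.58) ≈ 0.659.
E_I ∈ (0,1): normal good (necessity).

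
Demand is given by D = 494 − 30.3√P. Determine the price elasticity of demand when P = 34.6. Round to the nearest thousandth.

At P = 34.6, D = 315.7701.
dD/dP = −30.3/(2√P) = −30.3/(2·5.8822).
Point elasticity E = (dD/dP)·(P/D) = -2.5756 × 34.6/315.7701 ≈ -0.282.
|E| < 1, so demand is inelastic at this price.

-0.282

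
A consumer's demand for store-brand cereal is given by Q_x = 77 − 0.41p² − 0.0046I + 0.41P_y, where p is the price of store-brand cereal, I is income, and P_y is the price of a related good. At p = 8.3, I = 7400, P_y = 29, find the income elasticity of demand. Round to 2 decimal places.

Q_x = 77 − 0.41(8.3)² − 0.0046(7400) + 0.41(29) = 77 − 28.2449 − 34.04 + 11.89 = 26.6051.
∂Q_x/∂I = −0.0046, so E_I = -0.0046·(7400/26.6051) ≈ -1.28.
E_I < 0: inferior good.

-1.28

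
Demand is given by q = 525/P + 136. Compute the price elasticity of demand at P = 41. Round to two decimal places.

At P = 41, q = 148.8049.
dq/dP = −525/P² = −0.3123.
Point elasticity E = (dq/dP)·(P/q) = -0.3123 × 41/148.8049 ≈ -0.09.
|E| < 1, so demand is inelastic at this price.

-0.09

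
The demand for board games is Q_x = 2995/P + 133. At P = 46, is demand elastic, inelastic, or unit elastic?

inelastic

At P = 46, Q_x = 198.1087.
dQ_x/dP = −2995/P² = −1.4154.
Point elasticity E = (dQ_x/dP)·(P/Q_x) = -1.4154 × 46/198.1087 ≈ -0.329.
|E| ≈ 0.329 < 1, so demand is inelastic.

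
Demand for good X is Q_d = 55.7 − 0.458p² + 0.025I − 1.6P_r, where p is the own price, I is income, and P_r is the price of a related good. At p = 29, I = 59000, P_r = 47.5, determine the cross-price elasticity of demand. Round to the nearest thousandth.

-0.071

Evaluating quantity at (p, I, P_r) gives Q_d = 55.7 − 0.458(29)² + 0.025(59000) − 1.6(47.5) = 55.7 − 385.178 + 1475 − 76 = 1069.522.
∂Q_d/∂P_r = −1.6, so E_xy = -1.6·(47.5/1069.522) ≈ -0.071.
E_xy < 0: the goods are complements.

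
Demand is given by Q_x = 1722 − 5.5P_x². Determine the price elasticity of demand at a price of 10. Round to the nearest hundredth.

-0.94

At P_x = 10, Q_x = 1172.
dQ_x/dP_x = −2·5.5·P_x = −110.
Point elasticity E = (dQ_x/dP_x)·(P_x/Q_x) = -110 × 10/1172 ≈ -0.94.
|E| < 1, so demand is inelastic at this price.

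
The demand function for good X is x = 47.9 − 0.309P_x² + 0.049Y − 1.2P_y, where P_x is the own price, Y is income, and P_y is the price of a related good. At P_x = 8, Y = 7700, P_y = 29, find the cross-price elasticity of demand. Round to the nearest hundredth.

Evaluating quantity at (P_x, Y, P_y) gives x = 47.9 − 0.309(8)² + 0.049(7700) − 1.2(29) = 47.9 − 19.776 + 377.3 − 34.8 = 370.624.
∂x/∂P_y = −1.2, so E_xy = -1.2·(29/370.624) ≈ -0.09.
E_xy < 0: the goods are complements.

-0.09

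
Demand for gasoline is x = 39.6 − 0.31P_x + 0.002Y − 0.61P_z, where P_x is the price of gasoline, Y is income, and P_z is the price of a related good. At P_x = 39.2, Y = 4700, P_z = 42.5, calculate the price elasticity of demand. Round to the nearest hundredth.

First evaluate x: 39.6 − 0.31(39.2) + 0.002(4700) − 0.61(42.5) = 39.6 − 12.152 + 9.4 − 25.925 = 10.923.
∂x/∂P_x = −0.31, so E_p = (−0.31)·(39.2/10.923) ≈ -1.11.
|E_p| > 1: demand is elastic.

-1.11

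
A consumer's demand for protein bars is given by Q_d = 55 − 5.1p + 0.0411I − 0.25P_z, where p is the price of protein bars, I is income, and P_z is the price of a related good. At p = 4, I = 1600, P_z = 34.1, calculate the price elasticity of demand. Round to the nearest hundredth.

Substituting, Q_d = 55 − 5.1(4) + 0.0411(1600) − 0.25(34.1) = 55 − 20.4 + 65.76 − 8.525 = 91.835.
∂Q_d/∂p = −5.1, so E_p = (−5.1)·(4/91.835) ≈ -0.22.
|E_p| < 1: demand is inelastic.

-0.22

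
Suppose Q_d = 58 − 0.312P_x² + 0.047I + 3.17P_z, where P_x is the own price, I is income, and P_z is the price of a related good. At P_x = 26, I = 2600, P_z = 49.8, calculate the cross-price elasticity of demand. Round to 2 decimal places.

Evaluating quantity at (P_x, I, P_z) gives Q_d = 58 − 0.312(26)² + 0.047(2600) + 3.17(49.8) = 58 − 210.912 + 122.2 + 157.866 = 127.154.
∂Q_d/∂P_z = +3.17, so E_xy = 3.17·(49.8/127.154) ≈ 1.24.
E_xy > 0: the goods are substitutes.

1.24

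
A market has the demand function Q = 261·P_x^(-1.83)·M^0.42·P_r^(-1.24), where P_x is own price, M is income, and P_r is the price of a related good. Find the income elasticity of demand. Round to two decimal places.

0.42

For a Cobb–Douglas (constant-elasticity) form Q = A·M^α·…, the elasticity with respect to M equals the exponent α at every point.
Here the exponent on M is 0.42, so the income elasticity of demand is 0.42.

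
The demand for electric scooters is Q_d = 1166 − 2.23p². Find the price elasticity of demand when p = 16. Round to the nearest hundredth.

At p = 16, Q_d = 595.12.
dQ_d/dp = −2·2.23·p = −71.36.
Point elasticity E = (dQ_d/dp)·(p/Q_d) = -71.36 × 16/595.12 ≈ -1.92.
|E| > 1, so demand is elastic at this price.

-1.92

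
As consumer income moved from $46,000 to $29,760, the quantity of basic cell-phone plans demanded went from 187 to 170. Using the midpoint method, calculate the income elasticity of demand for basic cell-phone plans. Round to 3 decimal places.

0.222

%ΔQ = (170 − 187)/[(187+170)/2] = -17/178.5 ≈ -0.0952.
%ΔM = (29,760 − 46,000)/[(46,000+29,760)/2] = -16240/37880 ≈ -0.4287.
E_I = %ΔQ/%ΔM ≈ 0.222.
E_I ∈ (0,1): normal good (necessity).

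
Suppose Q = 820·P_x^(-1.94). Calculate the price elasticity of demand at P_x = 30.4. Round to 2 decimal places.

For a Cobb–Douglas (constant-elasticity) form Q = A·P_x^α·…, the elasticity with respect to P_x equals the exponent α at every point.
Here the exponent on P_x is -1.94, so the price elasticity of demand is -1.94.

-1.94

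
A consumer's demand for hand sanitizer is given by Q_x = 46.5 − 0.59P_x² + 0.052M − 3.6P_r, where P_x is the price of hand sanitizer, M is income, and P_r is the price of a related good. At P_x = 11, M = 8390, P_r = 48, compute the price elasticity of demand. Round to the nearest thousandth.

Q_x = 46.5 − 0.59(11)² + 0.052(8390) − 3.6(48) = 46.5 − 71.39 + 436.28 − 172.8 = 238.59.
∂Q_x/∂P_x = −2·0.59·P_x = -12.98, so E_p = -12.98·(11/238.59) ≈ -0.598.
|E_p| < 1: demand is inelastic.

-0.598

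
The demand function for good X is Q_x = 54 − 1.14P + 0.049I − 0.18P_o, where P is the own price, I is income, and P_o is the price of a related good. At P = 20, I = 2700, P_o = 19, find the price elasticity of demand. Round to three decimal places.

-0.142

Q_x = 54 − 1.14(20) + 0.049(2700) − 0.18(19) = 54 − 22.8 + 132.3 − 3.42 = 160.08.
∂Q_x/∂P = −1.14, so E_p = (−1.14)·(20/160.08) ≈ -0.142.
|E_p| < 1: demand is inelastic.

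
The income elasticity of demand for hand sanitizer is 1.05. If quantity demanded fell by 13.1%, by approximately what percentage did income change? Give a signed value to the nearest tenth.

%ΔQ ≈ E × %ΔI ⇒ %ΔI = %ΔQ / E = (-13.1%)/(1.05) ≈ -12.5%.

-12.5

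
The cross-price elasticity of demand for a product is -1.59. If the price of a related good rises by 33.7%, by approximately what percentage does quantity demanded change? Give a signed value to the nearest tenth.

%ΔQ ≈ E × %ΔP_y = (-1.59) × (33.7%) ≈ -53.6%.

-53.6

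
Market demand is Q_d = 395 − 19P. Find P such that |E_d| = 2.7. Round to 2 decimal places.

Set −bP/(a − bP) = −2.7 ⇒ bP = 2.7(a − bP) ⇒ bP(1+2.7) = 2.7·a.
P = 2.7·395/(19·3.7) ≈ 15.17.

15.17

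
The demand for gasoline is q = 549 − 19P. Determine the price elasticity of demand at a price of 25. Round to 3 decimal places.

-6.419

At P = 25, q = 74.
dq/dP = −19.
Point elasticity E = (dq/dP)·(P/q) = -19 × 25/74 ≈ -6.419.
|E| > 1, so demand is elastic at this price.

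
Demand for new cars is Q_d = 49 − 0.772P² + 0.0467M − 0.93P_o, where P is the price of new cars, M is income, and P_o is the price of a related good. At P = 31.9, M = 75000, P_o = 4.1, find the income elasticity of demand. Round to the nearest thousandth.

Evaluating quantity at (P, M, P_o) gives Q_d = 49 − 0.772(31.9)² + 0.0467(75000) − 0.93(4.1) = 49 − 785.5949 + 3502.5 − 3.813 = 2762.0921.
∂Q_d/∂M = +0.0467, so E_I = 0.0467·(75000/2762.0921) ≈ 1.268.
E_I > 1: normal good (luxury).

1.268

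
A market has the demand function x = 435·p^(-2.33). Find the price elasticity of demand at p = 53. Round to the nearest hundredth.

-2.33

For a Cobb–Douglas (constant-elasticity) form x = A·p^α·…, the elasticity with respect to p equals the exponent α at every point.
Here the exponent on p is -2.33, so the price elasticity of demand is -2.33.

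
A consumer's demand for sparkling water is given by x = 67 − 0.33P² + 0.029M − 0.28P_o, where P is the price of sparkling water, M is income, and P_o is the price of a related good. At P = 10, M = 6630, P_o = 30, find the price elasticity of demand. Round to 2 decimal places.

Evaluating quantity at (P, M, P_o) gives x = 67 − 0.33(10)² + 0.029(6630) − 0.28(30) = 67 − 33 + 192.27 − 8.4 = 217.87.
∂x/∂P = −2·0.33·P = -6.6, so E_p = -6.6·(10/217.87) ≈ -0.30.
|E_p| < 1: demand is inelastic.

-0.30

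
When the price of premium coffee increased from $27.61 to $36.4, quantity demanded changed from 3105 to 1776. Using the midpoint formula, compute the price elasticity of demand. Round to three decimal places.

-1.983

%Δq = (1776 − 3105)/[(3105 + 1776)/2] = -1329/2440.5 ≈ -0.5446.
%Δp = (36.4 − 27.61)/[(27.61 + 36.4)/2] = 8.79/32.005 ≈ 0.2746.
Arc elasticity E = %Δq/%Δp ≈ -0.5446/0.2746 ≈ -1.983.
|E| > 1: demand is elastic over this range.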